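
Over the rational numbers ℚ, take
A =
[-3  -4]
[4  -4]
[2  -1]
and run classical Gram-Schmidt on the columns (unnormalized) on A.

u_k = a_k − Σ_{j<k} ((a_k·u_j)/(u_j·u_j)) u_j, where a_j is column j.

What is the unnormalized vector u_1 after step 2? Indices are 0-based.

Step 1: u_0 = a_0 = (-3, 4, 2).
Step 2: u_1 = a_1 − (-6/29)·u_0 = (-134/29, -92/29, -17/29).

u_1 = (-134/29, -92/29, -17/29)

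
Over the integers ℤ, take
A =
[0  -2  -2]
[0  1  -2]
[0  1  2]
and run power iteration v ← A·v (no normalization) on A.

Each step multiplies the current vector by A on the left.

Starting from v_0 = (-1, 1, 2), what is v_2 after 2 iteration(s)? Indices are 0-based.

v_0 = (-1, 1, 2).
v_1 = A·v_0 = (-6, -3, 5).
v_2 = A·v_1 = (-4, -13, 7).

v_2 = (-4, -13, 7)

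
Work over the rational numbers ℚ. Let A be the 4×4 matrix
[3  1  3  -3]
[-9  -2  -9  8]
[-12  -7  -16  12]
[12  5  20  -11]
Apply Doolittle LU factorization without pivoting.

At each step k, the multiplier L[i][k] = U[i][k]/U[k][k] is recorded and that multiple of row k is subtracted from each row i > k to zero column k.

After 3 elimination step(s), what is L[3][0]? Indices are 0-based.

Step 1: pivot at (0,0) is 3.
  row1 ← row1 − (-3)·row0  ⇒  L[1][0]=-3, U row1=(0, 1, 0, -1)
  row2 ← row2 − (-4)·row0  ⇒  L[2][0]=-4, U row2=(0, -3, -4, 0)
  row3 ← row3 − (4)·row0  ⇒  L[3][0]=4, U row3=(0, 1, 8, 1)
Step 2: pivot at (1,1) is 1.
  row2 ← row2 − (-3)·row1  ⇒  L[2][1]=-3, U row2=(0, 0, -4, -3)
  row3 ← row3 − (1)·row1  ⇒  L[3][1]=1, U row3=(0, 0, 8, 2)
Step 3: pivot at (2,2) is -4.
  row3 ← row3 − (-2)·row2  ⇒  L[3][2]=-2, U row3=(0, 0, 0, -4)

L[3][0] = 4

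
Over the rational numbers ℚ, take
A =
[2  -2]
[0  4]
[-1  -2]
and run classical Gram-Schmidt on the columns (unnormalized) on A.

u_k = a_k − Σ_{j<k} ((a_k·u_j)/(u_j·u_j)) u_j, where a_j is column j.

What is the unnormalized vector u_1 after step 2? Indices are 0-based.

u_1 = (-6/5, 4, -12/5)

Step 1: u_0 = a_0 = (2, 0, -1).
Step 2: u_1 = a_1 − (-2/5)·u_0 = (-6/5, 4, -12/5).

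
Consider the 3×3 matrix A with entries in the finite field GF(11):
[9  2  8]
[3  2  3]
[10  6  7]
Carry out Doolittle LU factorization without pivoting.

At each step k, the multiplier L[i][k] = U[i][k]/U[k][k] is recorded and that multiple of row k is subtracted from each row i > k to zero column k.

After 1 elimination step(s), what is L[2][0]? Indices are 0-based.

L[2][0] = 6

k=0: U[0][0]=9
  eliminate (1,0): mult=4, new row 1: (0, 5, 4); set L[1][0]=4
  eliminate (2,0): mult=6, new row 2: (0, 5, 3); set L[2][0]=6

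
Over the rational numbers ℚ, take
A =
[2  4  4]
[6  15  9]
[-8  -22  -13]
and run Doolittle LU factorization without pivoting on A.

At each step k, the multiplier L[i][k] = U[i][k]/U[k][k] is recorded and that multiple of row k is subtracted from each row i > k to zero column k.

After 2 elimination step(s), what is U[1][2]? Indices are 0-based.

Step 1: pivot at (0,0) is 2.
  row1 ← row1 − (3)·row0  ⇒  L[1][0]=3, U row1=(0, 3, -3)
  row2 ← row2 − (-4)·row0  ⇒  L[2][0]=-4, U row2=(0, -6, 3)
Step 2: pivot at (1,1) is 3.
  row2 ← row2 − (-2)·row1  ⇒  L[2][1]=-2, U row2=(0, 0, -3)

U[1][2] = -3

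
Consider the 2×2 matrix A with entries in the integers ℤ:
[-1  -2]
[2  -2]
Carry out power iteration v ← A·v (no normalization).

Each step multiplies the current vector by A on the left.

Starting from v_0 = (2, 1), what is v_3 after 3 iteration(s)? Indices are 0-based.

v_3 = (24, 24)

v_0 = (2, 1).
v_1 = A·v_0 = (-4, 2).
v_2 = A·v_1 = (0, -12).
v_3 = A·v_2 = (24, 24).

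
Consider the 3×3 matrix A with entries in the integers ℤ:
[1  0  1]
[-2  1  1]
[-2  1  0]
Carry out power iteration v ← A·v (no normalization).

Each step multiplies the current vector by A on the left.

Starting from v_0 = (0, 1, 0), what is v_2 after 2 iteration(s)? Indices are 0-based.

v_2 = (1, 2, 1)

v_0 = (0, 1, 0).
v_1 = A·v_0 = (0, 1, 1).
v_2 = A·v_1 = (1, 2, 1).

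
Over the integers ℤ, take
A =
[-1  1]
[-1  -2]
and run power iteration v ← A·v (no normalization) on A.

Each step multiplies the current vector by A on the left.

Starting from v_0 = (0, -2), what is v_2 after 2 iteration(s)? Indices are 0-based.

v_0 = (0, -2).
v_1 = A·v_0 = (-2, 4).
v_2 = A·v_1 = (6, -6).

v_2 = (6, -6)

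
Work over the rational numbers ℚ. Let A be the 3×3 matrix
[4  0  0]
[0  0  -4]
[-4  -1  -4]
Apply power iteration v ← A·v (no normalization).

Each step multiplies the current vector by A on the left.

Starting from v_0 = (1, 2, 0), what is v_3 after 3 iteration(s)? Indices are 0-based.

v_0 = (1, 2, 0).
v_1 = A·v_0 = (4, 0, -6).
v_2 = A·v_1 = (16, 24, 8).
v_3 = A·v_2 = (64, -32, -120).

v_3 = (64, -32, -120)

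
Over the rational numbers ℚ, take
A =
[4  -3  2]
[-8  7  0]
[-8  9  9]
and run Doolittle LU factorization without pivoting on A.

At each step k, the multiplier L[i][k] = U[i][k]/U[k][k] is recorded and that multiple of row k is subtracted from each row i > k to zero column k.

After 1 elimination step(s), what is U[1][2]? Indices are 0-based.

[col 0] pivot 4
  R1 -= -2*R0 → (0, 1, 4)  (L[1][0] := -2)
  R2 -= -2*R0 → (0, 3, 13)  (L[2][0] := -2)

U[1][2] = 4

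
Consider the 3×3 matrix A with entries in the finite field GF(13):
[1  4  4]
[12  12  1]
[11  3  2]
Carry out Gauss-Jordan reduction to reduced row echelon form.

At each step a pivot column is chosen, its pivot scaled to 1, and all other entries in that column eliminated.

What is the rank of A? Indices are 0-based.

pivot(0,0)=1: scale R0 → (1, 4, 4)
  clear (1,0): R1 −= (12)R0 → (0, 3, 5)
  clear (2,0): R2 −= (11)R0 → (0, 11, 10)
pivot(1,1)=3: scale R1 → (0, 1, 6)
  clear (0,1): R0 −= (4)R1 → (1, 0, 6)
  clear (2,1): R2 −= (11)R1 → (0, 0, 9)
pivot(2,2)=9: scale R2 → (0, 0, 1)
  clear (0,2): R0 −= (6)R2 → (1, 0, 0)
  clear (1,2): R1 −= (6)R2 → (0, 1, 0)

rank = 3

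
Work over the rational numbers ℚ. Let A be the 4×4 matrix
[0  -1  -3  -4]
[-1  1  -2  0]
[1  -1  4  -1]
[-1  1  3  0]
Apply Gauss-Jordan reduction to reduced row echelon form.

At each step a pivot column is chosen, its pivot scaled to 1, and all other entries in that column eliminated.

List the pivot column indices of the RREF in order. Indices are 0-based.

step 1: exchange rows 0,1
step 1: normalize row 0 (÷-1) = (1, -1, 2, 0)
  row 2: subtract 1×row0 = (0, 0, 2, -1)
  row 3: subtract -1×row0 = (0, 0, 5, 0)
step 2: normalize row 1 (÷-1) = (0, 1, 3, 4)
  row 0: subtract -1×row1 = (1, 0, 5, 4)
step 3: normalize row 2 (÷2) = (0, 0, 1, -1/2)
  row 0: subtract 5×row2 = (1, 0, 0, 13/2)
  row 1: subtract 3×row2 = (0, 1, 0, 11/2)
  row 3: subtract 5×row2 = (0, 0, 0, 5/2)
step 4: normalize row 3 (÷5/2) = (0, 0, 0, 1)
  row 0: subtract 13/2×row3 = (1, 0, 0, 0)
  row 1: subtract 11/2×row3 = (0, 1, 0, 0)
  row 2: subtract -1/2×row3 = (0, 0, 1, 0)

pivot columns: 0, 1, 2, 3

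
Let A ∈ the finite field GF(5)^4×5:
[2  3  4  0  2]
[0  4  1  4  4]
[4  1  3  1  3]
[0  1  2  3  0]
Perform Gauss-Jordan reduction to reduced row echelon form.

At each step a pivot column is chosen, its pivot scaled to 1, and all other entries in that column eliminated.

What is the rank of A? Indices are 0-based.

pivot(0,0)=2: scale R0 → (1, 4, 2, 0, 1)
  clear (2,0): R2 −= (4)R0 → (0, 0, 0, 1, 4)
pivot(1,1)=4: scale R1 → (0, 1, 4, 1, 1)
  clear (0,1): R0 −= (4)R1 → (1, 0, 1, 1, 2)
  clear (3,1): R3 −= (1)R1 → (0, 0, 3, 2, 4)
pivot(2,2): swap R2↔R3
pivot(2,2)=3: scale R2 → (0, 0, 1, 4, 3)
  clear (0,2): R0 −= (1)R2 → (1, 0, 0, 2, 4)
  clear (1,2): R1 −= (4)R2 → (0, 1, 0, 0, 4)
pivot(3,3)=1: scale R3 → (0, 0, 0, 1, 4)
  clear (0,3): R0 −= (2)R3 → (1, 0, 0, 0, 1)
  clear (2,3): R2 −= (4)R3 → (0, 0, 1, 0, 2)

rank = 4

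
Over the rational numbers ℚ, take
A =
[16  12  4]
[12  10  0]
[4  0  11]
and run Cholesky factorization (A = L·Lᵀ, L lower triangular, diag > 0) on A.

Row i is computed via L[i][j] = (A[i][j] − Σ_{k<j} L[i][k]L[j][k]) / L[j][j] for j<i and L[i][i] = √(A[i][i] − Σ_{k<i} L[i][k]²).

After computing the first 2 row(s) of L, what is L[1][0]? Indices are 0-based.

Step 1: L[0][0] = √(16) = 4.
  L[1][0] = (12) / L[0][0] = 3.
Step 2: L[1][1] = √(1) = 1.

L[1][0] = 3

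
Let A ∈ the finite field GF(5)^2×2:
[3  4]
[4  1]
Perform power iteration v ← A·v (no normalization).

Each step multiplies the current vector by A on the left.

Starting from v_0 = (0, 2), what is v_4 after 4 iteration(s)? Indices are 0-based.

v_4 = (4, 0)

v_0 = (0, 2).
v_1 = A·v_0 = (3, 2).
v_2 = A·v_1 = (2, 4).
v_3 = A·v_2 = (2, 2).
v_4 = A·v_3 = (4, 0).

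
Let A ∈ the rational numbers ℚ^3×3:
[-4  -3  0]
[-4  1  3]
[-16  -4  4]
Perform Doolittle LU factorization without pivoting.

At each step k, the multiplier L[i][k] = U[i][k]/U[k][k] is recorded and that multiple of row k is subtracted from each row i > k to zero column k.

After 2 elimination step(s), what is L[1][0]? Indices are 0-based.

[col 0] pivot -4
  R1 -= 1*R0 → (0, 4, 3)  (L[1][0] := 1)
  R2 -= 4*R0 → (0, 8, 4)  (L[2][0] := 4)
[col 1] pivot 4
  R2 -= 2*R1 → (0, 0, -2)  (L[2][1] := 2)

L[1][0] = 1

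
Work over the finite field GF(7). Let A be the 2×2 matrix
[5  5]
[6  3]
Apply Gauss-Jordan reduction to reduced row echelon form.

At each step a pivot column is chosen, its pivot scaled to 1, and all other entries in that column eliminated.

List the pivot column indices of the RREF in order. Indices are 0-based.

pivot columns: 0, 1

pivot(0,0)=5: scale R0 → (1, 1)
  clear (1,0): R1 −= (6)R0 → (0, 4)
pivot(1,1)=4: scale R1 → (0, 1)
  clear (0,1): R0 −= (1)R1 → (1, 0)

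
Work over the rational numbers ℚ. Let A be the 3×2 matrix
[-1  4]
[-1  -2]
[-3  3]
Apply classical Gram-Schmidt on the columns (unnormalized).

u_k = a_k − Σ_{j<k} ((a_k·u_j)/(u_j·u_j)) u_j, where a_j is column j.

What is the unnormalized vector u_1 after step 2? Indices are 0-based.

u_1 = (3, -3, 0)

Step 1: u_0 = a_0 = (-1, -1, -3).
Step 2: u_1 = a_1 − (-1)·u_0 = (3, -3, 0).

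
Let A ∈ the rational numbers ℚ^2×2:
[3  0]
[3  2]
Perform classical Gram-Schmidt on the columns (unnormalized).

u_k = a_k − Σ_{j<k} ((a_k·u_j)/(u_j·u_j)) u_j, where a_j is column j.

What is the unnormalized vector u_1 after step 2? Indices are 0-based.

u_1 = (-1, 1)

Step 1: u_0 = a_0 = (3, 3).
Step 2: u_1 = a_1 − (1/3)·u_0 = (-1, 1).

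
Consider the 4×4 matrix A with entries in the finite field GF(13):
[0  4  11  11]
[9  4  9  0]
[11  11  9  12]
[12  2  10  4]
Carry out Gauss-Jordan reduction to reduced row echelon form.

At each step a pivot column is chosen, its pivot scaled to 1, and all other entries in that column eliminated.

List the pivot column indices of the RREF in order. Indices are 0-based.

pivot columns: 0, 1, 2, 3

[1] R0 <-> R1
[1] R0 /= 9  ⇒  (1, 12, 1, 0)
     R2 -= 11·R0  ⇒  (0, 9, 11, 12)
     R3 -= 12·R0  ⇒  (0, 1, 11, 4)
[2] R1 /= 4  ⇒  (0, 1, 6, 6)
     R0 -= 12·R1  ⇒  (1, 0, 7, 6)
     R2 -= 9·R1  ⇒  (0, 0, 9, 10)
     R3 -= 1·R1  ⇒  (0, 0, 5, 11)
[3] R2 /= 9  ⇒  (0, 0, 1, 4)
     R0 -= 7·R2  ⇒  (1, 0, 0, 4)
     R1 -= 6·R2  ⇒  (0, 1, 0, 8)
     R3 -= 5·R2  ⇒  (0, 0, 0, 4)
[4] R3 /= 4  ⇒  (0, 0, 0, 1)
     R0 -= 4·R3  ⇒  (1, 0, 0, 0)
     R1 -= 8·R3  ⇒  (0, 1, 0, 0)
     R2 -= 4·R3  ⇒  (0, 0, 1, 0)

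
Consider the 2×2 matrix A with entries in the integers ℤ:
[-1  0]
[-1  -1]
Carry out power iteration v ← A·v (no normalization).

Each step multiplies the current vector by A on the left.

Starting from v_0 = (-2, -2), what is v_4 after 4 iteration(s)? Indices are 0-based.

v_0 = (-2, -2).
v_1 = A·v_0 = (2, 4).
v_2 = A·v_1 = (-2, -6).
v_3 = A·v_2 = (2, 8).
v_4 = A·v_3 = (-2, -10).

v_4 = (-2, -10)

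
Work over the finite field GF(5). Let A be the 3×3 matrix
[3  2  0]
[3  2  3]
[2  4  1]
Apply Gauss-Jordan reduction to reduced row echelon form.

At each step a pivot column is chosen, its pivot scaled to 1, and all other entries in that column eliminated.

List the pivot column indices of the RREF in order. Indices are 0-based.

pivot columns: 0, 1, 2

[1] R0 /= 3  ⇒  (1, 4, 0)
     R1 -= 3·R0  ⇒  (0, 0, 3)
     R2 -= 2·R0  ⇒  (0, 1, 1)
[2] R1 <-> R2
[2] R1 /= 1  ⇒  (0, 1, 1)
     R0 -= 4·R1  ⇒  (1, 0, 1)
[3] R2 /= 3  ⇒  (0, 0, 1)
     R0 -= 1·R2  ⇒  (1, 0, 0)
     R1 -= 1·R2  ⇒  (0, 1, 0)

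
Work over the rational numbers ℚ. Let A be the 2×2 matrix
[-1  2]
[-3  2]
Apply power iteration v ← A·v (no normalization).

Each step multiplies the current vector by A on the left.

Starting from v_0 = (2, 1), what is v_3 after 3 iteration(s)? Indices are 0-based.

v_3 = (-8, 8)

v_0 = (2, 1).
v_1 = A·v_0 = (0, -4).
v_2 = A·v_1 = (-8, -8).
v_3 = A·v_2 = (-8, 8).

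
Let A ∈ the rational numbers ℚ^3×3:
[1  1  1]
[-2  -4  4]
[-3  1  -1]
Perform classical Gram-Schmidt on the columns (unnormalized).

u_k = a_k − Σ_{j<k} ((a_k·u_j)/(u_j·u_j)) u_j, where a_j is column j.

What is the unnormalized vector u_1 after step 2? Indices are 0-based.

Step 1: u_0 = a_0 = (1, -2, -3).
Step 2: u_1 = a_1 − (3/7)·u_0 = (4/7, -22/7, 16/7).

u_1 = (4/7, -22/7, 16/7)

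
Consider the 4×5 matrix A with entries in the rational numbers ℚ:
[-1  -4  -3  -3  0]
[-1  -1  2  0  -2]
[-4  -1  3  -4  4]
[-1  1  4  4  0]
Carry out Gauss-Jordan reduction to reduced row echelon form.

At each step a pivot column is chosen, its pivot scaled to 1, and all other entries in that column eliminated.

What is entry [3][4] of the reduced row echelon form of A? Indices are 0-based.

M[3][4] = 1/2

step 1: normalize row 0 (÷-1) = (1, 4, 3, 3, 0)
  row 1: subtract -1×row0 = (0, 3, 5, 3, -2)
  row 2: subtract -4×row0 = (0, 15, 15, 8, 4)
  row 3: subtract -1×row0 = (0, 5, 7, 7, 0)
step 2: normalize row 1 (÷3) = (0, 1, 5/3, 1, -2/3)
  row 0: subtract 4×row1 = (1, 0, -11/3, -1, 8/3)
  row 2: subtract 15×row1 = (0, 0, -10, -7, 14)
  row 3: subtract 5×row1 = (0, 0, -4/3, 2, 10/3)
step 3: normalize row 2 (÷-10) = (0, 0, 1, 7/10, -7/5)
  row 0: subtract -11/3×row2 = (1, 0, 0, 47/30, -37/15)
  row 1: subtract 5/3×row2 = (0, 1, 0, -1/6, 5/3)
  row 3: subtract -4/3×row2 = (0, 0, 0, 44/15, 22/15)
step 4: normalize row 3 (÷44/15) = (0, 0, 0, 1, 1/2)
  row 0: subtract 47/30×row3 = (1, 0, 0, 0, -13/4)
  row 1: subtract -1/6×row3 = (0, 1, 0, 0, 7/4)
  row 2: subtract 7/10×row3 = (0, 0, 1, 0, -7/4)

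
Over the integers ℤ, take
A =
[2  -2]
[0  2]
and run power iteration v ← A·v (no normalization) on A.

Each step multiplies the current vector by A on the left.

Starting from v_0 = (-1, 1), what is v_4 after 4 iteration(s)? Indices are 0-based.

v_0 = (-1, 1).
v_1 = A·v_0 = (-4, 2).
v_2 = A·v_1 = (-12, 4).
v_3 = A·v_2 = (-32, 8).
v_4 = A·v_3 = (-80, 16).

v_4 = (-80, 16)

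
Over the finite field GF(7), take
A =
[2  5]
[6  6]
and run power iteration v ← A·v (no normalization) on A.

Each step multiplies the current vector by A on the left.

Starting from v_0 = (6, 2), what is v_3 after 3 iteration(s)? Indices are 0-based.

v_0 = (6, 2).
v_1 = A·v_0 = (1, 6).
v_2 = A·v_1 = (4, 0).
v_3 = A·v_2 = (1, 3).

v_3 = (1, 3)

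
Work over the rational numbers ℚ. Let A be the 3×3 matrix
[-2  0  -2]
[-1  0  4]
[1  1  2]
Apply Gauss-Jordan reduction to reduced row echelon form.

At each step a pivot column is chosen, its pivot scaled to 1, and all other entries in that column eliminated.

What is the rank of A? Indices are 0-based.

pivot(0,0)=-2: scale R0 → (1, 0, 1)
  clear (1,0): R1 −= (-1)R0 → (0, 0, 5)
  clear (2,0): R2 −= (1)R0 → (0, 1, 1)
pivot(1,1): swap R1↔R2
pivot(1,1)=1: scale R1 → (0, 1, 1)
pivot(2,2)=5: scale R2 → (0, 0, 1)
  clear (0,2): R0 −= (1)R2 → (1, 0, 0)
  clear (1,2): R1 −= (1)R2 → (0, 1, 0)

rank = 3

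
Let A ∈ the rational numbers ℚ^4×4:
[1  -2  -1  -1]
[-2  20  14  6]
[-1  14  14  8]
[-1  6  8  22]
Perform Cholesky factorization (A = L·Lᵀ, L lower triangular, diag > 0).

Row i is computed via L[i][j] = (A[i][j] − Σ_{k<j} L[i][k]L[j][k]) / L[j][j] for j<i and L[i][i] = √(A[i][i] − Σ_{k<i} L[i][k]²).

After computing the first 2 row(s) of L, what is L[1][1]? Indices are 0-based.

Step 1: L[0][0] = √(1) = 1.
  L[1][0] = (-2) / L[0][0] = -2.
Step 2: L[1][1] = √(16) = 4.

L[1][1] = 4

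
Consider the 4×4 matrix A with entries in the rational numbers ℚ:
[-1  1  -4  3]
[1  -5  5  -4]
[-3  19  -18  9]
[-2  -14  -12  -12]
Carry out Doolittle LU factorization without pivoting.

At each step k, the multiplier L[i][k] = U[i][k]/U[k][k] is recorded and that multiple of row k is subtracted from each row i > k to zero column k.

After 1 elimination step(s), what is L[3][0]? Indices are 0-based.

L[3][0] = 2

Step 1: pivot at (0,0) is -1.
  row1 ← row1 − (-1)·row0  ⇒  L[1][0]=-1, U row1=(0, -4, 1, -1)
  row2 ← row2 − (3)·row0  ⇒  L[2][0]=3, U row2=(0, 16, -6, 0)
  row3 ← row3 − (2)·row0  ⇒  L[3][0]=2, U row3=(0, -16, -4, -18)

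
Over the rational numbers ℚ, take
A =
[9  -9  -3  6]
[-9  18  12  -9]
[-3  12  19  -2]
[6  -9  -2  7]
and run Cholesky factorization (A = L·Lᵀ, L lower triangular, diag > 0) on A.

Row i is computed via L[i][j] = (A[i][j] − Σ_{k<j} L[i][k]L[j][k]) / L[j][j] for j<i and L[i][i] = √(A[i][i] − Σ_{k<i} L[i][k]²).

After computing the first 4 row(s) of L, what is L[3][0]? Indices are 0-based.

L[3][0] = 2

Step 1: L[0][0] = √(9) = 3.
  L[1][0] = (-9) / L[0][0] = -3.
Step 2: L[1][1] = √(9) = 3.
  L[2][0] = (-3) / L[0][0] = -1.
  L[2][1] = (9) / L[1][1] = 3.
Step 3: L[2][2] = √(9) = 3.
  L[3][0] = (6) / L[0][0] = 2.
  L[3][1] = (-3) / L[1][1] = -1.
  L[3][2] = (3) / L[2][2] = 1.
Step 4: L[3][3] = √(1) = 1.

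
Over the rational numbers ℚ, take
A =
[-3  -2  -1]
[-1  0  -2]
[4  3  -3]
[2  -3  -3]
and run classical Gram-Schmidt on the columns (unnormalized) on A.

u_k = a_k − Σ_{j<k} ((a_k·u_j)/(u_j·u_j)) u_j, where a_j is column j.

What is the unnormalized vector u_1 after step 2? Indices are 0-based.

u_1 = (-4/5, 2/5, 7/5, -19/5)

Step 1: u_0 = a_0 = (-3, -1, 4, 2).
Step 2: u_1 = a_1 − (2/5)·u_0 = (-4/5, 2/5, 7/5, -19/5).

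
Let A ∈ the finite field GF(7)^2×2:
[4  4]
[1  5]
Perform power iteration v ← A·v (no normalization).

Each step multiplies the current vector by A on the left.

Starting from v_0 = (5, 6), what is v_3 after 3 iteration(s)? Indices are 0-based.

v_0 = (5, 6).
v_1 = A·v_0 = (2, 0).
v_2 = A·v_1 = (1, 2).
v_3 = A·v_2 = (5, 4).

v_3 = (5, 4)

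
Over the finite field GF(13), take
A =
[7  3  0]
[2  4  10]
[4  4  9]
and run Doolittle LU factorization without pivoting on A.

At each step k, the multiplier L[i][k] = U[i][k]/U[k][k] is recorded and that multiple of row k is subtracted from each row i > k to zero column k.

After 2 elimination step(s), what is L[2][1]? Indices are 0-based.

L[2][1] = 9

[col 0] pivot 7
  R1 -= 4*R0 → (0, 5, 10)  (L[1][0] := 4)
  R2 -= 8*R0 → (0, 6, 9)  (L[2][0] := 8)
[col 1] pivot 5
  R2 -= 9*R1 → (0, 0, 10)  (L[2][1] := 9)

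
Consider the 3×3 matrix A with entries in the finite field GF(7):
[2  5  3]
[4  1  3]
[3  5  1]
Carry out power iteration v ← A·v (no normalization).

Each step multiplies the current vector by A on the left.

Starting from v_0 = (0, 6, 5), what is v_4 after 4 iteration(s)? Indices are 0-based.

v_4 = (4, 6, 6)

v_0 = (0, 6, 5).
v_1 = A·v_0 = (3, 0, 0).
v_2 = A·v_1 = (6, 5, 2).
v_3 = A·v_2 = (1, 0, 3).
v_4 = A·v_3 = (4, 6, 6).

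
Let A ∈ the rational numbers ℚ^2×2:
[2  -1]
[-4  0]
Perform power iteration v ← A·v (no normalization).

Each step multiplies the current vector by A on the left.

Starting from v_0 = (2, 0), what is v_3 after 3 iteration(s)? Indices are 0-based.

v_0 = (2, 0).
v_1 = A·v_0 = (4, -8).
v_2 = A·v_1 = (16, -16).
v_3 = A·v_2 = (48, -64).

v_3 = (48, -64)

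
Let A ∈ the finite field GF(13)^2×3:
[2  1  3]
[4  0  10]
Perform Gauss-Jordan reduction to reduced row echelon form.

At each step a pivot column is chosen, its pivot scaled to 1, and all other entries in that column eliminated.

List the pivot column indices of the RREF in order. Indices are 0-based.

pivot columns: 0, 1

pivot(0,0)=2: scale R0 → (1, 7, 8)
  clear (1,0): R1 −= (4)R0 → (0, 11, 4)
pivot(1,1)=11: scale R1 → (0, 1, 11)
  clear (0,1): R0 −= (7)R1 → (1, 0, 9)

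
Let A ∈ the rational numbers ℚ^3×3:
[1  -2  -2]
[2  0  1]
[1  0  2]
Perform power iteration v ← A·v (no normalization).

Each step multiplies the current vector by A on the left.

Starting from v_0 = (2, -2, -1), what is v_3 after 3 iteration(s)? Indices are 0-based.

v_0 = (2, -2, -1).
v_1 = A·v_0 = (8, 3, 0).
v_2 = A·v_1 = (2, 16, 8).
v_3 = A·v_2 = (-46, 12, 18).

v_3 = (-46, 12, 18)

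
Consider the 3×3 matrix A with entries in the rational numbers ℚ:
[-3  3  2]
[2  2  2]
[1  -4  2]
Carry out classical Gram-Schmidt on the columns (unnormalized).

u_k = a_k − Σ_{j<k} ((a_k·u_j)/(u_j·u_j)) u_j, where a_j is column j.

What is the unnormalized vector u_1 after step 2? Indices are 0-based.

u_1 = (15/14, 23/7, -47/14)

Step 1: u_0 = a_0 = (-3, 2, 1).
Step 2: u_1 = a_1 − (-9/14)·u_0 = (15/14, 23/7, -47/14).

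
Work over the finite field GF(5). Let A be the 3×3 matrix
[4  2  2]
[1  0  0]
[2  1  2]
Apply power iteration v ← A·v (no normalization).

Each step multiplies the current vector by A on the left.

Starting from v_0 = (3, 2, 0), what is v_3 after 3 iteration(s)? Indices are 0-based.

v_3 = (3, 1, 0)

v_0 = (3, 2, 0).
v_1 = A·v_0 = (1, 3, 3).
v_2 = A·v_1 = (1, 1, 1).
v_3 = A·v_2 = (3, 1, 0).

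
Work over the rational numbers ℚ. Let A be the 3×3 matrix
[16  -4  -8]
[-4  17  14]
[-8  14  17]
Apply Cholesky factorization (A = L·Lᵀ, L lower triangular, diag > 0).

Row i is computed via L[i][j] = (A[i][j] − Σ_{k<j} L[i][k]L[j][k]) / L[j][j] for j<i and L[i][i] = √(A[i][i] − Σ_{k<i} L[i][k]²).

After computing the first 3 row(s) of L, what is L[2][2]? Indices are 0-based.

L[2][2] = 2

Step 1: L[0][0] = √(16) = 4.
  L[1][0] = (-4) / L[0][0] = -1.
Step 2: L[1][1] = √(16) = 4.
  L[2][0] = (-8) / L[0][0] = -2.
  L[2][1] = (12) / L[1][1] = 3.
Step 3: L[2][2] = √(4) = 2.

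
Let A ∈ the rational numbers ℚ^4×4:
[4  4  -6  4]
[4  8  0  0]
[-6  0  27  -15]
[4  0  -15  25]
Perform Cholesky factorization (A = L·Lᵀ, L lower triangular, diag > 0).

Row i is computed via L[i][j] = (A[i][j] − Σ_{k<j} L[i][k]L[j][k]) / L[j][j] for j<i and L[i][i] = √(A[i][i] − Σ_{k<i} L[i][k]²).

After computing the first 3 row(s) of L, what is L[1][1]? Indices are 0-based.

L[1][1] = 2

Step 1: L[0][0] = √(4) = 2.
  L[1][0] = (4) / L[0][0] = 2.
Step 2: L[1][1] = √(4) = 2.
  L[2][0] = (-6) / L[0][0] = -3.
  L[2][1] = (6) / L[1][1] = 3.
Step 3: L[2][2] = √(9) = 3.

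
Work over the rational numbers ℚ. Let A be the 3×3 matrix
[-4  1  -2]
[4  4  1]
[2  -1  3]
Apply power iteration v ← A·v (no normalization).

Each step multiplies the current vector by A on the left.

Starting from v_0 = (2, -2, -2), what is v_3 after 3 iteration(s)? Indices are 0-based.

v_3 = (-100, -50, 46)

v_0 = (2, -2, -2).
v_1 = A·v_0 = (-6, -2, 0).
v_2 = A·v_1 = (22, -32, -10).
v_3 = A·v_2 = (-100, -50, 46).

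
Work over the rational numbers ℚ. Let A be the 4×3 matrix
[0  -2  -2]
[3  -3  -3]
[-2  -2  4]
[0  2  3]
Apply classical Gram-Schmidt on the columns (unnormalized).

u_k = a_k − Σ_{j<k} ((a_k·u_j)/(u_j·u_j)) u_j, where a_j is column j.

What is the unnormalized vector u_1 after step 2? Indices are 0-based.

Step 1: u_0 = a_0 = (0, 3, -2, 0).
Step 2: u_1 = a_1 − (-5/13)·u_0 = (-2, -24/13, -36/13, 2).

u_1 = (-2, -24/13, -36/13, 2)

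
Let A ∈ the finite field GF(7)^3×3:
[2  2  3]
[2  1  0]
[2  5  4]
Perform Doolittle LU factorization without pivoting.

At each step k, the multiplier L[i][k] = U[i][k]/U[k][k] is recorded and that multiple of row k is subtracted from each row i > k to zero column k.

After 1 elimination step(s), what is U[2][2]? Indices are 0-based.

k=0: U[0][0]=2
  eliminate (1,0): mult=1, new row 1: (0, 6, 4); set L[1][0]=1
  eliminate (2,0): mult=1, new row 2: (0, 3, 1); set L[2][0]=1

U[2][2] = 1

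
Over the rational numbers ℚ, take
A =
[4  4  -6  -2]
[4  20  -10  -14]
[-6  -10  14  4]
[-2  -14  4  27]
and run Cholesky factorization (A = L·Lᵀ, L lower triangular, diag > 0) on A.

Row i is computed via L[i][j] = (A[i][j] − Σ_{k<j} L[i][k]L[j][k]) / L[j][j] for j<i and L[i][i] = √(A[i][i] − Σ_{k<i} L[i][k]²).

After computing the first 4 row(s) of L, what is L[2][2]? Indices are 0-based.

L[2][2] = 2

Step 1: L[0][0] = √(4) = 2.
  L[1][0] = (4) / L[0][0] = 2.
Step 2: L[1][1] = √(16) = 4.
  L[2][0] = (-6) / L[0][0] = -3.
  L[2][1] = (-4) / L[1][1] = -1.
Step 3: L[2][2] = √(4) = 2.
  L[3][0] = (-2) / L[0][0] = -1.
  L[3][1] = (-12) / L[1][1] = -3.
  L[3][2] = (-2) / L[2][2] = -1.
Step 4: L[3][3] = √(16) = 4.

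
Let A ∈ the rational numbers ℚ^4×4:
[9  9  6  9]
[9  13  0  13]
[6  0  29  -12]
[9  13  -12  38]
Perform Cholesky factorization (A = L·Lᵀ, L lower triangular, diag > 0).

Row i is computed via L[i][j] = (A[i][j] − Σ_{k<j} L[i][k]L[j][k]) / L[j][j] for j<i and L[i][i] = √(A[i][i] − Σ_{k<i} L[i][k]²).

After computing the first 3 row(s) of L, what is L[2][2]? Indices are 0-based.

Step 1: L[0][0] = √(9) = 3.
  L[1][0] = (9) / L[0][0] = 3.
Step 2: L[1][1] = √(4) = 2.
  L[2][0] = (6) / L[0][0] = 2.
  L[2][1] = (-6) / L[1][1] = -3.
Step 3: L[2][2] = √(16) = 4.

L[2][2] = 4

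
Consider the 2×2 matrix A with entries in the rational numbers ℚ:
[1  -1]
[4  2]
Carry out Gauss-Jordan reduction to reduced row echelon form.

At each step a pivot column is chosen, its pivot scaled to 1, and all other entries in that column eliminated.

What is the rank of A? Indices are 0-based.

step 1: normalize row 0 (÷1) = (1, -1)
  row 1: subtract 4×row0 = (0, 6)
step 2: normalize row 1 (÷6) = (0, 1)
  row 0: subtract -1×row1 = (1, 0)

rank = 2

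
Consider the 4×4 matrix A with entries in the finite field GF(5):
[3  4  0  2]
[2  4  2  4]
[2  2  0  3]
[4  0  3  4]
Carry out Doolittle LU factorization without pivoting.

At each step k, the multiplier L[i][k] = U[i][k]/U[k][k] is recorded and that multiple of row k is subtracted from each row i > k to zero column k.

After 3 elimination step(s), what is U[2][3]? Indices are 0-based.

U[2][3] = 3

k=0: U[0][0]=3
  eliminate (1,0): mult=4, new row 1: (0, 3, 2, 1); set L[1][0]=4
  eliminate (2,0): mult=4, new row 2: (0, 1, 0, 0); set L[2][0]=4
  eliminate (3,0): mult=3, new row 3: (0, 3, 3, 3); set L[3][0]=3
k=1: U[1][1]=3
  eliminate (2,1): mult=2, new row 2: (0, 0, 1, 3); set L[2][1]=2
  eliminate (3,1): mult=1, new row 3: (0, 0, 1, 2); set L[3][1]=1
k=2: U[2][2]=1
  eliminate (3,2): mult=1, new row 3: (0, 0, 0, 4); set L[3][2]=1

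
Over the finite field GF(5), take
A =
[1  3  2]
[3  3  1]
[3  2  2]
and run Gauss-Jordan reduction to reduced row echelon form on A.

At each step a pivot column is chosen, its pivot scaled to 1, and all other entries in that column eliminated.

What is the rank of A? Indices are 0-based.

rank = 3

pivot(0,0)=1: scale R0 → (1, 3, 2)
  clear (1,0): R1 −= (3)R0 → (0, 4, 0)
  clear (2,0): R2 −= (3)R0 → (0, 3, 1)
pivot(1,1)=4: scale R1 → (0, 1, 0)
  clear (0,1): R0 −= (3)R1 → (1, 0, 2)
  clear (2,1): R2 −= (3)R1 → (0, 0, 1)
pivot(2,2)=1: scale R2 → (0, 0, 1)
  clear (0,2): R0 −= (2)R2 → (1, 0, 0)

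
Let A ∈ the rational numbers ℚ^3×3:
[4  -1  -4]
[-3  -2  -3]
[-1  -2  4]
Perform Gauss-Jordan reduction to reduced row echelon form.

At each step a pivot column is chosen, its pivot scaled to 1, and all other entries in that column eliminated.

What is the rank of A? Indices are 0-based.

rank = 3

pivot(0,0)=4: scale R0 → (1, -1/4, -1)
  clear (1,0): R1 −= (-3)R0 → (0, -11/4, -6)
  clear (2,0): R2 −= (-1)R0 → (0, -9/4, 3)
pivot(1,1)=-11/4: scale R1 → (0, 1, 24/11)
  clear (0,1): R0 −= (-1/4)R1 → (1, 0, -5/11)
  clear (2,1): R2 −= (-9/4)R1 → (0, 0, 87/11)
pivot(2,2)=87/11: scale R2 → (0, 0, 1)
  clear (0,2): R0 −= (-5/11)R2 → (1, 0, 0)
  clear (1,2): R1 −= (24/11)R2 → (0, 1, 0)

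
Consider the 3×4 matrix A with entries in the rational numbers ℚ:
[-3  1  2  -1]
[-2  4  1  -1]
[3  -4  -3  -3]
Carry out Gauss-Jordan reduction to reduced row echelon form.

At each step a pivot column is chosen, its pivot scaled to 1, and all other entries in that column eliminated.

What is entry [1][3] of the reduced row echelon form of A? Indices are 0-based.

M[1][3] = 3/13

step 1: normalize row 0 (÷-3) = (1, -1/3, -2/3, 1/3)
  row 1: subtract -2×row0 = (0, 10/3, -1/3, -1/3)
  row 2: subtract 3×row0 = (0, -3, -1, -4)
step 2: normalize row 1 (÷10/3) = (0, 1, -1/10, -1/10)
  row 0: subtract -1/3×row1 = (1, 0, -7/10, 3/10)
  row 2: subtract -3×row1 = (0, 0, -13/10, -43/10)
step 3: normalize row 2 (÷-13/10) = (0, 0, 1, 43/13)
  row 0: subtract -7/10×row2 = (1, 0, 0, 34/13)
  row 1: subtract -1/10×row2 = (0, 1, 0, 3/13)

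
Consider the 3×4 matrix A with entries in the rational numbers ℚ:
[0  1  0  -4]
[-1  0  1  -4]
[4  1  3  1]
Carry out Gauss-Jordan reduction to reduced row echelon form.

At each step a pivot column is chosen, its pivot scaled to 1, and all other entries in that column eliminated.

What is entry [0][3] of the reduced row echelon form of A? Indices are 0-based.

step 1: exchange rows 0,1
step 1: normalize row 0 (÷-1) = (1, 0, -1, 4)
  row 2: subtract 4×row0 = (0, 1, 7, -15)
step 2: normalize row 1 (÷1) = (0, 1, 0, -4)
  row 2: subtract 1×row1 = (0, 0, 7, -11)
step 3: normalize row 2 (÷7) = (0, 0, 1, -11/7)
  row 0: subtract -1×row2 = (1, 0, 0, 17/7)

M[0][3] = 17/7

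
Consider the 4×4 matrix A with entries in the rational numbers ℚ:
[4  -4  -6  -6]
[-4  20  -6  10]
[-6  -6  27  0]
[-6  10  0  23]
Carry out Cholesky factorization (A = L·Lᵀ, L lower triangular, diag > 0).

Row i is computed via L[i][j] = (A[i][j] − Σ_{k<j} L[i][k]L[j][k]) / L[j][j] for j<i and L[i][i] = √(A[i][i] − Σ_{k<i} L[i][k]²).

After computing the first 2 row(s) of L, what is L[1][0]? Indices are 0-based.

L[1][0] = -2

Step 1: L[0][0] = √(4) = 2.
  L[1][0] = (-4) / L[0][0] = -2.
Step 2: L[1][1] = √(16) = 4.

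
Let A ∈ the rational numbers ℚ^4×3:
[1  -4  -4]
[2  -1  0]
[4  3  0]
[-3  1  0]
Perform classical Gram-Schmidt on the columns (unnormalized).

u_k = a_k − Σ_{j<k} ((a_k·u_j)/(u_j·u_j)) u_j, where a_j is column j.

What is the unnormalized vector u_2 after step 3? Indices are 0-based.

u_2 = (-120/89, 268/267, -284/267, -320/267)

Step 1: u_0 = a_0 = (1, 2, 4, -3).
Step 2: u_1 = a_1 − (1/10)·u_0 = (-41/10, -6/5, 13/5, 13/10).
Step 3: u_2 = a_2 − (-2/15)·u_0 − (164/267)·u_1 = (-120/89, 268/267, -284/267, -320/267).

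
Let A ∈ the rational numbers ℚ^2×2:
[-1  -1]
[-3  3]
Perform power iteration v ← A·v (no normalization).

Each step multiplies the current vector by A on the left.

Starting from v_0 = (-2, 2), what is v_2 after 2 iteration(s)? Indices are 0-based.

v_2 = (-12, 36)

v_0 = (-2, 2).
v_1 = A·v_0 = (0, 12).
v_2 = A·v_1 = (-12, 36).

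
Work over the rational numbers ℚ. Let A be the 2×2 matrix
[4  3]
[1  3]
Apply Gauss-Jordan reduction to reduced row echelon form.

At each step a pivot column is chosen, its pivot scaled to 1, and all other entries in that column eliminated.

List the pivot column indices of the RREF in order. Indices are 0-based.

pivot columns: 0, 1

step 1: normalize row 0 (÷4) = (1, 3/4)
  row 1: subtract 1×row0 = (0, 9/4)
step 2: normalize row 1 (÷9/4) = (0, 1)
  row 0: subtract 3/4×row1 = (1, 0)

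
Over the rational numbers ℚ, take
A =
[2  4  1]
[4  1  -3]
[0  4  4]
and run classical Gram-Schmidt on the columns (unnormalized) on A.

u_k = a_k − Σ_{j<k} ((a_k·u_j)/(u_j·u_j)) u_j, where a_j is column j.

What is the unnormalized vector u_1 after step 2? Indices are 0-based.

u_1 = (14/5, -7/5, 4)

Step 1: u_0 = a_0 = (2, 4, 0).
Step 2: u_1 = a_1 − (3/5)·u_0 = (14/5, -7/5, 4).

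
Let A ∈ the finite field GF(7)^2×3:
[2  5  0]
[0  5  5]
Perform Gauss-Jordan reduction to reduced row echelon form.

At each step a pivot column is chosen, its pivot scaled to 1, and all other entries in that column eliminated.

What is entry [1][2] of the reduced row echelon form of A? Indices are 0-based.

pivot(0,0)=2: scale R0 → (1, 6, 0)
pivot(1,1)=5: scale R1 → (0, 1, 1)
  clear (0,1): R0 −= (6)R1 → (1, 0, 1)

M[1][2] = 1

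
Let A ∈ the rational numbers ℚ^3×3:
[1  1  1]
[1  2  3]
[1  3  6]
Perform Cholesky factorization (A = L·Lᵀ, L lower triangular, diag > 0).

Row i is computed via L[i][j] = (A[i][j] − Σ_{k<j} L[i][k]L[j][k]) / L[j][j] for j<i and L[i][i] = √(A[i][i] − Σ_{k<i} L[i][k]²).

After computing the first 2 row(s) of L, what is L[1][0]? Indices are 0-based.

Step 1: L[0][0] = √(1) = 1.
  L[1][0] = (1) / L[0][0] = 1.
Step 2: L[1][1] = √(1) = 1.

L[1][0] = 1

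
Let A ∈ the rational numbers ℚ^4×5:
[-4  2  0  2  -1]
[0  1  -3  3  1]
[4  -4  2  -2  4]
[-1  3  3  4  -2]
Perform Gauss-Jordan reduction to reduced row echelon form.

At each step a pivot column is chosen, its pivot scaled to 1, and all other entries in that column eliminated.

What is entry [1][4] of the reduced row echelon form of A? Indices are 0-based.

pivot(0,0)=-4: scale R0 → (1, -1/2, 0, -1/2, 1/4)
  clear (2,0): R2 −= (4)R0 → (0, -2, 2, 0, 3)
  clear (3,0): R3 −= (-1)R0 → (0, 5/2, 3, 7/2, -7/4)
pivot(1,1)=1: scale R1 → (0, 1, -3, 3, 1)
  clear (0,1): R0 −= (-1/2)R1 → (1, 0, -3/2, 1, 3/4)
  clear (2,1): R2 −= (-2)R1 → (0, 0, -4, 6, 5)
  clear (3,1): R3 −= (5/2)R1 → (0, 0, 21/2, -4, -17/4)
pivot(2,2)=-4: scale R2 → (0, 0, 1, -3/2, -5/4)
  clear (0,2): R0 −= (-3/2)R2 → (1, 0, 0, -5/4, -9/8)
  clear (1,2): R1 −= (-3)R2 → (0, 1, 0, -3/2, -11/4)
  clear (3,2): R3 −= (21/2)R2 → (0, 0, 0, 47/4, 71/8)
pivot(3,3)=47/4: scale R3 → (0, 0, 0, 1, 71/94)
  clear (0,3): R0 −= (-5/4)R3 → (1, 0, 0, 0, -17/94)
  clear (1,3): R1 −= (-3/2)R3 → (0, 1, 0, 0, -76/47)
  clear (2,3): R2 −= (-3/2)R3 → (0, 0, 1, 0, -11/94)

M[1][4] = -76/47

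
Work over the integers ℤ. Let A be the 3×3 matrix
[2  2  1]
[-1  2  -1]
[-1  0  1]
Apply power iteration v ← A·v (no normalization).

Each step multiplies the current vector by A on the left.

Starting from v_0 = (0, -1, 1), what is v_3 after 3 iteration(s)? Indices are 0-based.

v_0 = (0, -1, 1).
v_1 = A·v_0 = (-1, -3, 1).
v_2 = A·v_1 = (-7, -6, 2).
v_3 = A·v_2 = (-24, -7, 9).

v_3 = (-24, -7, 9)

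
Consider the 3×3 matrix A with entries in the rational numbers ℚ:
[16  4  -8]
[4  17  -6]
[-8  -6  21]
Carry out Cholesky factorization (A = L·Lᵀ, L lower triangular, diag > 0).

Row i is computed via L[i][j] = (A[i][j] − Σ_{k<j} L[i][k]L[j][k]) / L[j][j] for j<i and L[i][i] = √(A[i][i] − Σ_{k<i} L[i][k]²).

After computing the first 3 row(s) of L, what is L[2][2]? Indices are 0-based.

L[2][2] = 4

Step 1: L[0][0] = √(16) = 4.
  L[1][0] = (4) / L[0][0] = 1.
Step 2: L[1][1] = √(16) = 4.
  L[2][0] = (-8) / L[0][0] = -2.
  L[2][1] = (-4) / L[1][1] = -1.
Step 3: L[2][2] = √(16) = 4.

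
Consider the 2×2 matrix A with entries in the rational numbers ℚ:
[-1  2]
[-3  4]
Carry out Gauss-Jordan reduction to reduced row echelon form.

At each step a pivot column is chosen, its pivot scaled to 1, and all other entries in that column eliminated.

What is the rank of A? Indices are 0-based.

step 1: normalize row 0 (÷-1) = (1, -2)
  row 1: subtract -3×row0 = (0, -2)
step 2: normalize row 1 (÷-2) = (0, 1)
  row 0: subtract -2×row1 = (1, 0)

rank = 2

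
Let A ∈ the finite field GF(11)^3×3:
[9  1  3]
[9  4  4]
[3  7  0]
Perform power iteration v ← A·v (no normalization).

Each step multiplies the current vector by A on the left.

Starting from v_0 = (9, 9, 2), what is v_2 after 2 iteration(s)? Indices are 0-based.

v_0 = (9, 9, 2).
v_1 = A·v_0 = (8, 4, 2).
v_2 = A·v_1 = (5, 8, 8).

v_2 = (5, 8, 8)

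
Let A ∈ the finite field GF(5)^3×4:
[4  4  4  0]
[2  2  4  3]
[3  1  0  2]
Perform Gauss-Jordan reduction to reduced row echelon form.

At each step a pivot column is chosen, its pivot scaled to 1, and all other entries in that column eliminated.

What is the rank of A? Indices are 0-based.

pivot(0,0)=4: scale R0 → (1, 1, 1, 0)
  clear (1,0): R1 −= (2)R0 → (0, 0, 2, 3)
  clear (2,0): R2 −= (3)R0 → (0, 3, 2, 2)
pivot(1,1): swap R1↔R2
pivot(1,1)=3: scale R1 → (0, 1, 4, 4)
  clear (0,1): R0 −= (1)R1 → (1, 0, 2, 1)
pivot(2,2)=2: scale R2 → (0, 0, 1, 4)
  clear (0,2): R0 −= (2)R2 → (1, 0, 0, 3)
  clear (1,2): R1 −= (4)R2 → (0, 1, 0, 3)

rank = 3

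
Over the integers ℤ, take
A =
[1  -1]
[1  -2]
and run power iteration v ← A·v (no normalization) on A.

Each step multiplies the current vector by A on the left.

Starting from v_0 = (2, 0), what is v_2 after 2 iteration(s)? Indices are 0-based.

v_0 = (2, 0).
v_1 = A·v_0 = (2, 2).
v_2 = A·v_1 = (0, -2).

v_2 = (0, -2)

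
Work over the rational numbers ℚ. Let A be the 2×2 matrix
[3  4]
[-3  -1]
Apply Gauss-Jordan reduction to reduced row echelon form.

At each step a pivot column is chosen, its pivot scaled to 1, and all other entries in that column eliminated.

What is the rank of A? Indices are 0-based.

rank = 2

step 1: normalize row 0 (÷3) = (1, 4/3)
  row 1: subtract -3×row0 = (0, 3)
step 2: normalize row 1 (÷3) = (0, 1)
  row 0: subtract 4/3×row1 = (1, 0)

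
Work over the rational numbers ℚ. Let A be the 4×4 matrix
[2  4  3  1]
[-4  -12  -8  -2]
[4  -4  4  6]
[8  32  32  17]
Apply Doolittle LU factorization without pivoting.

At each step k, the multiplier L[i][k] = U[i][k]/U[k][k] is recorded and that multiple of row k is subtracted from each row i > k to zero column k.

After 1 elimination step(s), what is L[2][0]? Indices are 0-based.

L[2][0] = 2

k=0: U[0][0]=2
  eliminate (1,0): mult=-2, new row 1: (0, -4, -2, 0); set L[1][0]=-2
  eliminate (2,0): mult=2, new row 2: (0, -12, -2, 4); set L[2][0]=2
  eliminate (3,0): mult=4, new row 3: (0, 16, 20, 13); set L[3][0]=4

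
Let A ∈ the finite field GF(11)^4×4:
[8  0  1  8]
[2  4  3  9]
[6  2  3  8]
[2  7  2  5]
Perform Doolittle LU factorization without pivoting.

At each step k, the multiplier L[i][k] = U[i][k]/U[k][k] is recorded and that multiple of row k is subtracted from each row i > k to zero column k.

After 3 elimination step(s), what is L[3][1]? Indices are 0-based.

L[3][1] = 10

Step 1: pivot at (0,0) is 8.
  row1 ← row1 − (3)·row0  ⇒  L[1][0]=3, U row1=(0, 4, 0, 7)
  row2 ← row2 − (9)·row0  ⇒  L[2][0]=9, U row2=(0, 2, 5, 2)
  row3 ← row3 − (3)·row0  ⇒  L[3][0]=3, U row3=(0, 7, 10, 3)
Step 2: pivot at (1,1) is 4.
  row2 ← row2 − (6)·row1  ⇒  L[2][1]=6, U row2=(0, 0, 5, 4)
  row3 ← row3 − (10)·row1  ⇒  L[3][1]=10, U row3=(0, 0, 10, 10)
Step 3: pivot at (2,2) is 5.
  row3 ← row3 − (2)·row2  ⇒  L[3][2]=2, U row3=(0, 0, 0, 2)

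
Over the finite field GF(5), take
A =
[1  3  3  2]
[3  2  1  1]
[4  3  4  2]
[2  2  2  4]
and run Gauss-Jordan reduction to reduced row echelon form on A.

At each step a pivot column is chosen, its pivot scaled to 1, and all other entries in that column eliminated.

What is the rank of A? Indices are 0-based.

rank = 4

pivot(0,0)=1: scale R0 → (1, 3, 3, 2)
  clear (1,0): R1 −= (3)R0 → (0, 3, 2, 0)
  clear (2,0): R2 −= (4)R0 → (0, 1, 2, 4)
  clear (3,0): R3 −= (2)R0 → (0, 1, 1, 0)
pivot(1,1)=3: scale R1 → (0, 1, 4, 0)
  clear (0,1): R0 −= (3)R1 → (1, 0, 1, 2)
  clear (2,1): R2 −= (1)R1 → (0, 0, 3, 4)
  clear (3,1): R3 −= (1)R1 → (0, 0, 2, 0)
pivot(2,2)=3: scale R2 → (0, 0, 1, 3)
  clear (0,2): R0 −= (1)R2 → (1, 0, 0, 4)
  clear (1,2): R1 −= (4)R2 → (0, 1, 0, 3)
  clear (3,2): R3 −= (2)R2 → (0, 0, 0, 4)
pivot(3,3)=4: scale R3 → (0, 0, 0, 1)
  clear (0,3): R0 −= (4)R3 → (1, 0, 0, 0)
  clear (1,3): R1 −= (3)R3 → (0, 1, 0, 0)
  clear (2,3): R2 −= (3)R3 → (0, 0, 1, 0)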